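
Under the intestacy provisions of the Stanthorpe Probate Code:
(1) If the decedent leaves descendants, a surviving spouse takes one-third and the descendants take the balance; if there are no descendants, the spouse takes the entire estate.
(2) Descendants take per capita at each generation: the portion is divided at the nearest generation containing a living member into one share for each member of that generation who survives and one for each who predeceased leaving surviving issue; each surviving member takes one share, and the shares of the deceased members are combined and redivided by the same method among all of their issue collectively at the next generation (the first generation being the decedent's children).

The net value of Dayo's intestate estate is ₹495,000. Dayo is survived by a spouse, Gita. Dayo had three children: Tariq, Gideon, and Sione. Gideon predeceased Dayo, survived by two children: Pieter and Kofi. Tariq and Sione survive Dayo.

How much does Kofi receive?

Gita takes one-third of ₹495,000 = ₹165,000. The remaining ₹330,000 passes to the descendants.
The descendants' portion (₹330,000) is divided at the children's generation into 3 shares of ₹110,000. Tariq and Sione each take ₹110,000. The remaining share for the deceased Gideon (₹110,000) is carried to the next generation.
That pool (₹110,000) is divided at the grandchildren's generation equally among Pieter and Kofi: ₹55,000 each.

Kofi receives ₹55,000.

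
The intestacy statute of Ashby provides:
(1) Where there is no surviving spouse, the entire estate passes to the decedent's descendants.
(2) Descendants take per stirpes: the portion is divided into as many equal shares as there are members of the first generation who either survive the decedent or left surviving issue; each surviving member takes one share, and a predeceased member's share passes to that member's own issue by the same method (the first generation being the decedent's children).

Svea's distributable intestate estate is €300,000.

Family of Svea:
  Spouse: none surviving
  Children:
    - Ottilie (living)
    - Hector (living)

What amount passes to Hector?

The entire €300,000 passes to the descendants.
That amount (€300,000) is divided into 2 shares of €150,000: Ottilie and Hector each take €150,000.

Hector receives €150,000.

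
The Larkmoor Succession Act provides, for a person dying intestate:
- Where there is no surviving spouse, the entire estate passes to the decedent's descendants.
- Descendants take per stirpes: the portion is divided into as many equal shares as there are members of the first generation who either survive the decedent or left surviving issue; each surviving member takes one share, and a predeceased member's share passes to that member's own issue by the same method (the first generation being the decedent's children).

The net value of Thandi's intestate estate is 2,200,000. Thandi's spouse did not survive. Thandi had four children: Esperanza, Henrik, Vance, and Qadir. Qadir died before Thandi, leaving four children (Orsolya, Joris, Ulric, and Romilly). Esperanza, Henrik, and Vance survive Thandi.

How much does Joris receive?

The entire 2,200,000 passes to the descendants.
That amount (2,200,000) is divided into 4 shares of 550,000: Esperanza, Henrik, and Vance each take 550,000; Qadir's 550,000 share passes to Qadir's issue.
Qadir's share (550,000) is divided into 4 shares of 137,500: Orsolya, Joris, Ulric, and Romilly each take 137,500.

Joris receives 137,500.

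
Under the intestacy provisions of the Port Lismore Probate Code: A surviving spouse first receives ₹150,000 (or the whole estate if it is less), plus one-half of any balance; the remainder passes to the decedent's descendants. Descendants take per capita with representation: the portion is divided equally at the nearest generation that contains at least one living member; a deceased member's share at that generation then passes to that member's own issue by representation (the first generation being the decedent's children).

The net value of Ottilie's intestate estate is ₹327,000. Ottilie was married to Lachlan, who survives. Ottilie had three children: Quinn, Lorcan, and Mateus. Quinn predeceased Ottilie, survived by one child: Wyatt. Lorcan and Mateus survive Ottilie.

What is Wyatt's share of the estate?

Wyatt receives ₹29,500.

Lachlan first takes ₹150,000, leaving a balance of ₹177,000. Lachlan then takes one-half of the balance (₹88,500), for a total of ₹238,500. The remaining ₹88,500 passes to the descendants.
The descendants' portion (₹88,500) is divided into 3 shares of ₹29,500: Lorcan and Mateus each take ₹29,500; Quinn's ₹29,500 share passes to Quinn's issue.
Quinn's share (₹29,500) passes entirely to Wyatt.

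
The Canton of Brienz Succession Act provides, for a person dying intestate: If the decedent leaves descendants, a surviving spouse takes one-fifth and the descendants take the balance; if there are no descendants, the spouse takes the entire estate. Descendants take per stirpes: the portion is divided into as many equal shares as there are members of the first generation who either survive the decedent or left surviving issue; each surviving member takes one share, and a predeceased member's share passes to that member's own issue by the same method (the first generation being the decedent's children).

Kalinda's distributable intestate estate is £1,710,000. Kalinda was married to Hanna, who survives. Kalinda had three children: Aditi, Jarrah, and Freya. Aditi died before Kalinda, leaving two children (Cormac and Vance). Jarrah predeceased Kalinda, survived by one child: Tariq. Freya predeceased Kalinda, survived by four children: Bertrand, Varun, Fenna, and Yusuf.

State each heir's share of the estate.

Hanna takes one-fifth of £1,710,000 = £342,000. The remaining £1,368,000 passes to the descendants.
The descendants' portion (£1,368,000) is divided into 3 shares of £456,000: Aditi's £456,000 share passes to Aditi's issue; Jarrah's £456,000 share passes to Jarrah's issue; Freya's £456,000 share passes to Freya's issue.
Aditi's share (£456,000) is divided into 2 shares of £228,000: Cormac and Vance each take £228,000.
Jarrah's share (£456,000) passes entirely to Tariq.
Freya's share (£456,000) is divided into 4 shares of £114,000: Bertrand, Varun, Fenna, and Yusuf each take £114,000.

Hanna: £342,000; Cormac: £228,000; Vance: £228,000; Tariq: £456,000; Bertrand: £114,000; Varun: £114,000; Fenna: £114,000; Yusuf: £114,000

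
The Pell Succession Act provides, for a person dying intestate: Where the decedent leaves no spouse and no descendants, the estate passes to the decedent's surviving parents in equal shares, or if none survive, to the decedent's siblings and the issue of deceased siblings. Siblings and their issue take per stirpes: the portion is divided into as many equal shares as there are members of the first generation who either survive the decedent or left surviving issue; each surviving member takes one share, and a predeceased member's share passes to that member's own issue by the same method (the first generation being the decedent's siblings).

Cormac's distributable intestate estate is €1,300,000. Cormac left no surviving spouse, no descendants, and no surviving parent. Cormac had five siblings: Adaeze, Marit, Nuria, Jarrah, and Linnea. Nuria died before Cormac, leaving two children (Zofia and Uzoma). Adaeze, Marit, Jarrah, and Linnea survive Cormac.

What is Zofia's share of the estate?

The entire €1,300,000 passes to the siblings and their issue.
That amount (€1,300,000) is divided into 5 shares of €260,000: Adaeze, Marit, Jarrah, and Linnea each take €260,000; Nuria's €260,000 share passes to Nuria's issue.
Nuria's share (€260,000) is divided into 2 shares of €130,000: Zofia and Uzoma each take €130,000.

Zofia receives €130,000.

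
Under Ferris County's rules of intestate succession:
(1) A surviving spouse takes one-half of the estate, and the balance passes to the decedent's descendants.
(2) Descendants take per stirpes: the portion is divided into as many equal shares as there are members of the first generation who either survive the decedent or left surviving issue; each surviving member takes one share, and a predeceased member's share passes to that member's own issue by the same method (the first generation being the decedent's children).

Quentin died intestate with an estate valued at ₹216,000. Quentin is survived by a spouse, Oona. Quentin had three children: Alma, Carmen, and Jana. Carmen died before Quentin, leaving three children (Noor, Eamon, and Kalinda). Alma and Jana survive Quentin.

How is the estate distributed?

Oona takes one-half of ₹216,000 = ₹108,000. The remaining ₹108,000 passes to the descendants.
The descendants' portion (₹108,000) is divided into 3 shares of ₹36,000: Alma and Jana each take ₹36,000; Carmen's ₹36,000 share passes to Carmen's issue.
Carmen's share (₹36,000) is divided into 3 shares of ₹12,000: Noor, Eamon, and Kalinda each take ₹12,000.

Oona: ₹108,000; Alma: ₹36,000; Noor: ₹12,000; Eamon: ₹12,000; Kalinda: ₹12,000; Jana: ₹36,000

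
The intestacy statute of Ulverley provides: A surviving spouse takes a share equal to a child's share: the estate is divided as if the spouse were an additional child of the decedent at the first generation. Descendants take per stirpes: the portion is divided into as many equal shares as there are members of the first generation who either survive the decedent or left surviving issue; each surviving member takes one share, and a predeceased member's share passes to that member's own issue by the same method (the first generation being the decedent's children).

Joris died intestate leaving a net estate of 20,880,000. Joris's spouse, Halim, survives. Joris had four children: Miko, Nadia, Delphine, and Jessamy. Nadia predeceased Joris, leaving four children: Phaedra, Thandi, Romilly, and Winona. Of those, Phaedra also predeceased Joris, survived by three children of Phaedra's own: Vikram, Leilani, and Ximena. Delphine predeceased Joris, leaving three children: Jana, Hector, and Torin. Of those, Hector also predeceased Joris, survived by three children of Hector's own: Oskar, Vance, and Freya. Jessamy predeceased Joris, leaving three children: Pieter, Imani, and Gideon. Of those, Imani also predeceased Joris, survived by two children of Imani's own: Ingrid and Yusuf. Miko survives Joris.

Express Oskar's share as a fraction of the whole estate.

The spouse counts as an additional share at the children's level, so there are 5 primary shares of 4,176,000. Halim takes one such share (4,176,000).
The children's combined portion (16,704,000) is divided into 4 shares of 4,176,000: Miko takes 4,176,000; Nadia's 4,176,000 share passes to Nadia's issue; Delphine's 4,176,000 share passes to Delphine's issue; Jessamy's 4,176,000 share passes to Jessamy's issue.
Nadia's share (4,176,000) is divided into 4 shares of 1,044,000: Thandi, Romilly, and Winona each take 1,044,000; Phaedra's 1,044,000 share passes to Phaedra's issue.
Phaedra's share (1,044,000) is divided into 3 shares of 348,000: Vikram, Leilani, and Ximena each take 348,000.
Delphine's share (4,176,000) is divided into 3 shares of 1,392,000: Jana and Torin each take 1,392,000; Hector's 1,392,000 share passes to Hector's issue.
Hector's share (1,392,000) is divided into 3 shares of 464,000: Oskar, Vance, and Freya each take 464,000.
Jessamy's share (4,176,000) is divided into 3 shares of 1,392,000: Pieter and Gideon each take 1,392,000; Imani's 1,392,000 share passes to Imani's issue.
Imani's share (1,392,000) is divided into 2 shares of 696,000: Ingrid and Yusuf each take 696,000.

Oskar receives 1/45 of the estate.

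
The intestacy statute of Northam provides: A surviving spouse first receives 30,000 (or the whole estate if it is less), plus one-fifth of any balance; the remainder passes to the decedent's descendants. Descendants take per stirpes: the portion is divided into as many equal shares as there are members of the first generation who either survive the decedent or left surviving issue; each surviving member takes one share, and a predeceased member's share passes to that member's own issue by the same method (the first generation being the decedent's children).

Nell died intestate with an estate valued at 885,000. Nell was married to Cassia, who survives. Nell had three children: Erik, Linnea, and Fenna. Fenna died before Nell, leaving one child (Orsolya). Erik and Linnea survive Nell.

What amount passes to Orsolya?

Cassia first takes 30,000, leaving a balance of 855,000. Cassia then takes one-fifth of the balance (171,000), for a total of 201,000. The remaining 684,000 passes to the descendants.
The descendants' portion (684,000) is divided into 3 shares of 228,000: Erik and Linnea each take 228,000; Fenna's 228,000 share passes to Fenna's issue.
Fenna's share (228,000) passes entirely to Orsolya.

Orsolya receives 228,000.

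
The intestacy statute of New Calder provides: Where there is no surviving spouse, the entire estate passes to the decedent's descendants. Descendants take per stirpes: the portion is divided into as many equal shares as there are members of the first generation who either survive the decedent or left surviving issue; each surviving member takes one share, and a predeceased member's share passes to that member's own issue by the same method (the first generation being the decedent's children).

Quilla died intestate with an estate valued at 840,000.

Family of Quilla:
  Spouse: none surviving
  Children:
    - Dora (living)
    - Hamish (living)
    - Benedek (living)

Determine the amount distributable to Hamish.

Hamish receives 280,000.

The entire 840,000 passes to the descendants.
That amount (840,000) is divided into 3 shares of 280,000: Dora, Hamish, and Benedek each take 280,000.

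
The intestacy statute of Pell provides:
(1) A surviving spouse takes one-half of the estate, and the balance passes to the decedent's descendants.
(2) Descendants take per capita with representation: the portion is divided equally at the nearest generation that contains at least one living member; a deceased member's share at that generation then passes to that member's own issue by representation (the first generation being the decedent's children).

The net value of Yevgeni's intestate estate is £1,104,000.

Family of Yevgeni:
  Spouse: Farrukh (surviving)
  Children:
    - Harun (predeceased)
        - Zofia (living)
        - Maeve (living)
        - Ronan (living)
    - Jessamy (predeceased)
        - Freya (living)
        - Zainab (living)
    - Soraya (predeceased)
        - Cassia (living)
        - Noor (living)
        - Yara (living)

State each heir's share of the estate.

Farrukh: £552,000; Zofia: £69,000; Maeve: £69,000; Ronan: £69,000; Freya: £69,000; Zainab: £69,000; Cassia: £69,000; Noor: £69,000; Yara: £69,000

Farrukh takes one-half of £1,104,000 = £552,000. The remaining £552,000 passes to the descendants.
No child survives, so the initial division is made at the grandchildren's generation.
The descendants' portion (£552,000) is divided into 8 shares of £69,000: Zofia, Maeve, Ronan, Freya, Zainab, Cassia, Noor, and Yara each take £69,000.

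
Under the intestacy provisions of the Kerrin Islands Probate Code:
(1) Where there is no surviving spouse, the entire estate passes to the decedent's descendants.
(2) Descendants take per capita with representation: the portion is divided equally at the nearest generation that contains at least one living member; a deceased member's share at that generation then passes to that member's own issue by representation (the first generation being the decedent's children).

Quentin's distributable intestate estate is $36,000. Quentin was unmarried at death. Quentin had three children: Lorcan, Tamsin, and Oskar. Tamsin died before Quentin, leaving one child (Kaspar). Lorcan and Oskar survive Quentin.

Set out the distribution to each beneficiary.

Lorcan: $12,000; Kaspar: $12,000; Oskar: $12,000

The entire $36,000 passes to the descendants.
That amount ($36,000) is divided into 3 shares of $12,000: Lorcan and Oskar each take $12,000; Tamsin's $12,000 share passes to Tamsin's issue.
Tamsin's share ($12,000) passes entirely to Kaspar.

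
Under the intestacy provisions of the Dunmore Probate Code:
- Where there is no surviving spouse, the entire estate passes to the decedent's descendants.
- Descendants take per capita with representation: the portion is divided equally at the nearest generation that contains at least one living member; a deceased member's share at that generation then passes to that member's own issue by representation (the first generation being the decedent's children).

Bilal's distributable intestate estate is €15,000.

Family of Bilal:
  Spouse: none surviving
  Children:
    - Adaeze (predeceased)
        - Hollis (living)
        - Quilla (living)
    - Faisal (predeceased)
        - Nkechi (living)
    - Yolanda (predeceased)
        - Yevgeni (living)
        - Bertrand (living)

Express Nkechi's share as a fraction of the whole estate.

Nkechi receives 1/5 of the estate.

The entire €15,000 passes to the descendants.
No child survives, so the initial division is made at the grandchildren's generation.
That amount (€15,000) is divided into 5 shares of €3,000: Hollis, Quilla, Nkechi, Yevgeni, and Bertrand each take €3,000.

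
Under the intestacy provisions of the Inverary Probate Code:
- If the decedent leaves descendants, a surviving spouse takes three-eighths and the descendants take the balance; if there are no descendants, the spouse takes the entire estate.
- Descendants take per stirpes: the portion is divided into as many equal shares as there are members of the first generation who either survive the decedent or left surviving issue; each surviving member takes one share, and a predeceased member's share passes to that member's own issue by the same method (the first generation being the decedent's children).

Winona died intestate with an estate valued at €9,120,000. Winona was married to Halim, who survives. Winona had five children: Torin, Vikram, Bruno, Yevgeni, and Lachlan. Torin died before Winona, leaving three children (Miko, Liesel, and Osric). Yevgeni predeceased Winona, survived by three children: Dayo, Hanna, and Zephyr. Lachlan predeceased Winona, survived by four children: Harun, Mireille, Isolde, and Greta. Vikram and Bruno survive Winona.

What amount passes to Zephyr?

Halim takes three-eighths of €9,120,000 = €3,420,000. The remaining €5,700,000 passes to the descendants.
The descendants' portion (€5,700,000) is divided into 5 shares of €1,140,000: Vikram and Bruno each take €1,140,000; Torin's €1,140,000 share passes to Torin's issue; Yevgeni's €1,140,000 share passes to Yevgeni's issue; Lachlan's €1,140,000 share passes to Lachlan's issue.
Torin's share (€1,140,000) is divided into 3 shares of €380,000: Miko, Liesel, and Osric each take €380,000.
Yevgeni's share (€1,140,000) is divided into 3 shares of €380,000: Dayo, Hanna, and Zephyr each take €380,000.
Lachlan's share (€1,140,000) is divided into 4 shares of €285,000: Harun, Mireille, Isolde, and Greta each take €285,000.

Zephyr receives €380,000.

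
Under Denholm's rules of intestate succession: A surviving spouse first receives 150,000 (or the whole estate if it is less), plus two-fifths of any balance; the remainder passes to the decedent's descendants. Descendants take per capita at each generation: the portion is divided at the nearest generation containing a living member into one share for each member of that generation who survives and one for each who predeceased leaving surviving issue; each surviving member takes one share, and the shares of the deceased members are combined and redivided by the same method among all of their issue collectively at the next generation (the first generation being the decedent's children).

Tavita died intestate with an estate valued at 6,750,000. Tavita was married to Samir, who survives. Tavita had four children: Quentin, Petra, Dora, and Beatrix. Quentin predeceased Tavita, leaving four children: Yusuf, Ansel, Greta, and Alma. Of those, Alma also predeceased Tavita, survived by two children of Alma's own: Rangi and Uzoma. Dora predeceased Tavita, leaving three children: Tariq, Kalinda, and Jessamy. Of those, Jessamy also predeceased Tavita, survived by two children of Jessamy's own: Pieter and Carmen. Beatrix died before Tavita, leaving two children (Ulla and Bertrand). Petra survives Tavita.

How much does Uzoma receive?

Samir first takes 150,000, leaving a balance of 6,600,000. Samir then takes two-fifths of the balance (2,640,000), for a total of 2,790,000. The remaining 3,960,000 passes to the descendants.
The descendants' portion (3,960,000) is divided at the children's generation into 4 shares of 990,000. Petra takes 990,000. The 3 shares of the deceased (Quentin, Dora, and Beatrix) are combined into a pool of 2,970,000.
That pool (2,970,000) is divided at the grandchildren's generation into 9 shares of 330,000. Yusuf, Ansel, Greta, Tariq, Kalinda, Ulla, and Bertrand each take 330,000. The 2 shares of the deceased (Alma and Jessamy) are combined into a pool of 660,000.
That pool (660,000) is divided at the great-grandchildren's generation equally among Rangi, Uzoma, Pieter, and Carmen: 165,000 each.

Uzoma receives 165,000.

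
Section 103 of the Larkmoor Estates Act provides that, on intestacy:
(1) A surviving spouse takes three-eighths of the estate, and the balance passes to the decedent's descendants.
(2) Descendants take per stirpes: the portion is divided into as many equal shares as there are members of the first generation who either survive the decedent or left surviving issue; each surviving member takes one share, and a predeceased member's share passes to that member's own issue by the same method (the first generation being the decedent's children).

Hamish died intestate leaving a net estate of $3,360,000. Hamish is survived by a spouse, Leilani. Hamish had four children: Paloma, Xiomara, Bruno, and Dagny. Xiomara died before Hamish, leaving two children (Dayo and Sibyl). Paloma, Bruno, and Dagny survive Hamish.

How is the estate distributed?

Leilani takes three-eighths of $3,360,000 = $1,260,000. The remaining $2,100,000 passes to the descendants.
The descendants' portion ($2,100,000) is divided into 4 shares of $525,000: Paloma, Bruno, and Dagny each take $525,000; Xiomara's $525,000 share passes to Xiomara's issue.
Xiomara's share ($525,000) is divided into 2 shares of $262,500: Dayo and Sibyl each take $262,500.

Leilani: $1,260,000; Paloma: $525,000; Dayo: $262,500; Sibyl: $262,500; Bruno: $525,000; Dagny: $525,000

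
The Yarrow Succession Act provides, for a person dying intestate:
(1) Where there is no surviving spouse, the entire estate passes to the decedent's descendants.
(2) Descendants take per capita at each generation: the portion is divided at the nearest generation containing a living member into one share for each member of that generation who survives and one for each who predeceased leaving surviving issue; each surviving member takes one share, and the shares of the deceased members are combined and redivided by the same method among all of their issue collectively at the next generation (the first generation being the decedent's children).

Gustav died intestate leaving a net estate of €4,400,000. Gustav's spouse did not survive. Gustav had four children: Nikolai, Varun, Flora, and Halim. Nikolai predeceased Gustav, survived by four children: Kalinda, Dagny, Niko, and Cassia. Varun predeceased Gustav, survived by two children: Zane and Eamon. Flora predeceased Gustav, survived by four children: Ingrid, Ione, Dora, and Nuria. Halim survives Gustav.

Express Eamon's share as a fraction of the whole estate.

The entire €4,400,000 passes to the descendants.
That amount (€4,400,000) is divided at the children's generation into 4 shares of €1,100,000. Halim takes €1,100,000. The 3 shares of the deceased (Nikolai, Varun, and Flora) are combined into a pool of €3,300,000.
That pool (€3,300,000) is divided at the grandchildren's generation equally among Kalinda, Dagny, Niko, Cassia, Zane, Eamon, Ingrid, Ione, Dora, and Nuria: €330,000 each.

Eamon receives 3/40 of the estate.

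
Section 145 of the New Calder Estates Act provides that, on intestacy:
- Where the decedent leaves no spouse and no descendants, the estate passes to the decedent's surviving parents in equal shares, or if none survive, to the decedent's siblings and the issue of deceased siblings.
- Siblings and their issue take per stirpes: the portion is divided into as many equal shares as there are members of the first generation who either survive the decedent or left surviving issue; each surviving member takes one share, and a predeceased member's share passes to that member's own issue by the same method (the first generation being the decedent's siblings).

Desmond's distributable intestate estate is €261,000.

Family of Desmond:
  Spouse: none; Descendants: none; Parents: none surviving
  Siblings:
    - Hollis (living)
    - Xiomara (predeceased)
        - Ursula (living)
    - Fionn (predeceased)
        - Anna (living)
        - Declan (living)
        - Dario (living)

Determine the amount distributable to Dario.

Dario receives €29,000.

The entire €261,000 passes to the siblings and their issue.
That amount (€261,000) is divided into 3 shares of €87,000: Hollis takes €87,000; Xiomara's €87,000 share passes to Xiomara's issue; Fionn's €87,000 share passes to Fionn's issue.
Xiomara's share (€87,000) passes entirely to Ursula.
Fionn's share (€87,000) is divided into 3 shares of €29,000: Anna, Declan, and Dario each take €29,000.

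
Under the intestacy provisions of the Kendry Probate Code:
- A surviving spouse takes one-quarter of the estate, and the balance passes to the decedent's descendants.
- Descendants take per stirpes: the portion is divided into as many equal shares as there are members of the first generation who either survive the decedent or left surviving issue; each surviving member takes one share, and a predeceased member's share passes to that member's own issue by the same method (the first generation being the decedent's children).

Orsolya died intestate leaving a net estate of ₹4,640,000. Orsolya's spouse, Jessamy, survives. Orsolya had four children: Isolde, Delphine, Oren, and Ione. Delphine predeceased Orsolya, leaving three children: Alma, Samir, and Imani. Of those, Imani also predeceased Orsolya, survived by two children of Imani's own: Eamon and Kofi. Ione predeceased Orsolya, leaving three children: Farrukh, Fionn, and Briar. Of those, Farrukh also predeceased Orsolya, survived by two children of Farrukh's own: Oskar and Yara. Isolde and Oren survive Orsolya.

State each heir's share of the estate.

Jessamy takes one-quarter of ₹4,640,000 = ₹1,160,000. The remaining ₹3,480,000 passes to the descendants.
The descendants' portion (₹3,480,000) is divided into 4 shares of ₹870,000: Isolde and Oren each take ₹870,000; Delphine's ₹870,000 share passes to Delphine's issue; Ione's ₹870,000 share passes to Ione's issue.
Delphine's share (₹870,000) is divided into 3 shares of ₹290,000: Alma and Samir each take ₹290,000; Imani's ₹290,000 share passes to Imani's issue.
Imani's share (₹290,000) is divided into 2 shares of ₹145,000: Eamon and Kofi each take ₹145,000.
Ione's share (₹870,000) is divided into 3 shares of ₹290,000: Fionn and Briar each take ₹290,000; Farrukh's ₹290,000 share passes to Farrukh's issue.
Farrukh's share (₹290,000) is divided into 2 shares of ₹145,000: Oskar and Yara each take ₹145,000.

Jessamy: ₹1,160,000; Isolde: ₹870,000; Alma: ₹290,000; Samir: ₹290,000; Eamon: ₹145,000; Kofi: ₹145,000; Oren: ₹870,000; Oskar: ₹145,000; Yara: ₹145,000; Fionn: ₹290,000; Briar: ₹290,000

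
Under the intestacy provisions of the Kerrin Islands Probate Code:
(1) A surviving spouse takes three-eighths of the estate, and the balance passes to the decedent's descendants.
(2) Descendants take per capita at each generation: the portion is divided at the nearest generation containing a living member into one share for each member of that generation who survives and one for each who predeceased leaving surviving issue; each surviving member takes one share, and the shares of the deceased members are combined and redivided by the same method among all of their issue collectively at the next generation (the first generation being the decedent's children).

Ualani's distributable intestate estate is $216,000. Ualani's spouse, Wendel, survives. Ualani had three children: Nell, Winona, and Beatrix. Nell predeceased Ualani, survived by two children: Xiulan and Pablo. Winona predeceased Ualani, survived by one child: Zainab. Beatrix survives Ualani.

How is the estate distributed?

Wendel takes three-eighths of $216,000 = $81,000. The remaining $135,000 passes to the descendants.
The descendants' portion ($135,000) is divided at the children's generation into 3 shares of $45,000. Beatrix takes $45,000. The 2 shares of the deceased (Nell and Winona) are combined into a pool of $90,000.
That pool ($90,000) is divided at the grandchildren's generation equally among Xiulan, Pablo, and Zainab: $30,000 each.

Wendel: $81,000; Xiulan: $30,000; Pablo: $30,000; Zainab: $30,000; Beatrix: $45,000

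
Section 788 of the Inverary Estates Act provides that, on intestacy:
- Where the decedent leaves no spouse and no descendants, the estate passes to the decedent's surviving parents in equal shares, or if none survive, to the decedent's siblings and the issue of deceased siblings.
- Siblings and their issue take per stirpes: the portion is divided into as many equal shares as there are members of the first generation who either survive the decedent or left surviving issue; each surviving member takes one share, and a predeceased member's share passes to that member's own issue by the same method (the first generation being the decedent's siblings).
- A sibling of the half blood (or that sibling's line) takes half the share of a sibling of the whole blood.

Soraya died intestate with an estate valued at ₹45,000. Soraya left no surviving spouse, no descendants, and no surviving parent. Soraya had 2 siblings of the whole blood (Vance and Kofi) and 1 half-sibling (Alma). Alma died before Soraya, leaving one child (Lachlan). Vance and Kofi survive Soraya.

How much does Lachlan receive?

Lachlan receives ₹9,000.

The entire ₹45,000 passes to the siblings and their issue.
Counting each half-blood sibling's line as half a unit, there are 5/2 units in ₹45,000, so one unit is ₹18,000. Whole-blood lines (Vance and Kofi) take ₹18,000 each; half-blood lines (Alma) take ₹9,000 each.
Alma's share (₹9,000) passes entirely to Lachlan.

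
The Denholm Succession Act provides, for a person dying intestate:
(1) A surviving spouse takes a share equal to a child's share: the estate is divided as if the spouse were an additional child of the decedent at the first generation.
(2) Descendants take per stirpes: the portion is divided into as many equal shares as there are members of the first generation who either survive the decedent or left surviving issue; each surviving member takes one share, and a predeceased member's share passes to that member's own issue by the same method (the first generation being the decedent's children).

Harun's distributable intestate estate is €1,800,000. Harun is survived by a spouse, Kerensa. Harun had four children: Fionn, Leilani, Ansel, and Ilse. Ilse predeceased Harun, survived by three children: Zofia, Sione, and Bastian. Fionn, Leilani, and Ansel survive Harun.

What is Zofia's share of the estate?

Zofia receives €120,000.

The spouse counts as an additional share at the children's level, so there are 5 primary shares of €360,000. Kerensa takes one such share (€360,000).
The children's combined portion (€1,440,000) is divided into 4 shares of €360,000: Fionn, Leilani, and Ansel each take €360,000; Ilse's €360,000 share passes to Ilse's issue.
Ilse's share (€360,000) is divided into 3 shares of €120,000: Zofia, Sione, and Bastian each take €120,000.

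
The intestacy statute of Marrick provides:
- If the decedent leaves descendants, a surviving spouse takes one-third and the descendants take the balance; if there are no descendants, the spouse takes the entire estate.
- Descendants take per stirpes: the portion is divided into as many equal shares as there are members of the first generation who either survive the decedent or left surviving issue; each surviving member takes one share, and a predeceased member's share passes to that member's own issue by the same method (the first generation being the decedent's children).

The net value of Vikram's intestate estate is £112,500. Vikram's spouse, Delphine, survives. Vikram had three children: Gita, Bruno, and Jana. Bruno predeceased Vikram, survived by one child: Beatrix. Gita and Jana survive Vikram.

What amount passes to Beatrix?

Delphine takes one-third of £112,500 = £37,500. The remaining £75,000 passes to the descendants.
The descendants' portion (£75,000) is divided into 3 shares of £25,000: Gita and Jana each take £25,000; Bruno's £25,000 share passes to Bruno's issue.
Bruno's share (£25,000) passes entirely to Beatrix.

Beatrix receives £25,000.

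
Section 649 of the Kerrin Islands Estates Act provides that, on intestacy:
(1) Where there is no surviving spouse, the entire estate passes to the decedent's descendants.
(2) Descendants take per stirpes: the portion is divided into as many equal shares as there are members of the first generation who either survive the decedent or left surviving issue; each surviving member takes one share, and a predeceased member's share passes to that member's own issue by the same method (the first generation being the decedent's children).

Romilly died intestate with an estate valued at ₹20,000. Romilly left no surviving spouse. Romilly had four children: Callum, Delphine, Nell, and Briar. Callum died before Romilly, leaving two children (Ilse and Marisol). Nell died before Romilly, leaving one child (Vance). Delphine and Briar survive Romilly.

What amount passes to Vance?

The entire ₹20,000 passes to the descendants.
That amount (₹20,000) is divided into 4 shares of ₹5,000: Delphine and Briar each take ₹5,000; Callum's ₹5,000 share passes to Callum's issue; Nell's ₹5,000 share passes to Nell's issue.
Callum's share (₹5,000) is divided into 2 shares of ₹2,500: Ilse and Marisol each take ₹2,500.
Nell's share (₹5,000) passes entirely to Vance.

Vance receives ₹5,000.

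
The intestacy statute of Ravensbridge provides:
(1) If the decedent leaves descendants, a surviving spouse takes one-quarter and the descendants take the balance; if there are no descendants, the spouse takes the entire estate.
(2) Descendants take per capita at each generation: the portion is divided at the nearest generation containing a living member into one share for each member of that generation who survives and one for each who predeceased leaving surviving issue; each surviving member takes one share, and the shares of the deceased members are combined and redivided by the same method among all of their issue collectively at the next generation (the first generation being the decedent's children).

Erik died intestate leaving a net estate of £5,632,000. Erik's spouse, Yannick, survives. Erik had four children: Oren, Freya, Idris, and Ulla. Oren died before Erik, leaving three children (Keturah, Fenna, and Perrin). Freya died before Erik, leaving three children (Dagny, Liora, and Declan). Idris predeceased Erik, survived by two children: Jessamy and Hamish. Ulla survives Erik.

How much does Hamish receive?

Hamish receives £396,000.

Yannick takes one-quarter of £5,632,000 = £1,408,000. The remaining £4,224,000 passes to the descendants.
The descendants' portion (£4,224,000) is divided at the children's generation into 4 shares of £1,056,000. Ulla takes £1,056,000. The 3 shares of the deceased (Oren, Freya, and Idris) are combined into a pool of £3,168,000.
That pool (£3,168,000) is divided at the grandchildren's generation equally among Keturah, Fenna, Perrin, Dagny, Liora, Declan, Jessamy, and Hamish: £396,000 each.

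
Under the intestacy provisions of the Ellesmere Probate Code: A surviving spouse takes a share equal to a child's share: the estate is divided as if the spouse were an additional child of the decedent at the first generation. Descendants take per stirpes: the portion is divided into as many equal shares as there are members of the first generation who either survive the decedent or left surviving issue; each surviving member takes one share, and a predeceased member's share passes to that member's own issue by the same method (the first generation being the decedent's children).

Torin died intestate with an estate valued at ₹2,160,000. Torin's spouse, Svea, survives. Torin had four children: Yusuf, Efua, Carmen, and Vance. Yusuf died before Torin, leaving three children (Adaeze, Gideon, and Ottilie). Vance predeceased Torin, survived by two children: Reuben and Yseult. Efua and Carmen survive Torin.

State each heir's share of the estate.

The spouse counts as an additional share at the children's level, so there are 5 primary shares of ₹432,000. Svea takes one such share (₹432,000).
The children's combined portion (₹1,728,000) is divided into 4 shares of ₹432,000: Efua and Carmen each take ₹432,000; Yusuf's ₹432,000 share passes to Yusuf's issue; Vance's ₹432,000 share passes to Vance's issue.
Yusuf's share (₹432,000) is divided into 3 shares of ₹144,000: Adaeze, Gideon, and Ottilie each take ₹144,000.
Vance's share (₹432,000) is divided into 2 shares of ₹216,000: Reuben and Yseult each take ₹216,000.

Svea: ₹432,000; Adaeze: ₹144,000; Gideon: ₹144,000; Ottilie: ₹144,000; Efua: ₹432,000; Carmen: ₹432,000; Reuben: ₹216,000; Yseult: ₹216,000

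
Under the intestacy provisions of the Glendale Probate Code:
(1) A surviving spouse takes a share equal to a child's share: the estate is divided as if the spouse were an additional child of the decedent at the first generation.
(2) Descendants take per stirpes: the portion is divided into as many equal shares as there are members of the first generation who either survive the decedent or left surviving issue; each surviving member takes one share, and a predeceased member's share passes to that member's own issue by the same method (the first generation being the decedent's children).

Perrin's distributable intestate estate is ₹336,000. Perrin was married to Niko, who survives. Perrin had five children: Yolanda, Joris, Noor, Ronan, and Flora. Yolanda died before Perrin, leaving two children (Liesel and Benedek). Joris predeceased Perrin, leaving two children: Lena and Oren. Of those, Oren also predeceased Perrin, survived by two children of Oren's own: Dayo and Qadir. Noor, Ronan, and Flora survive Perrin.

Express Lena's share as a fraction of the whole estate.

The spouse counts as an additional share at the children's level, so there are 6 primary shares of ₹56,000. Niko takes one such share (₹56,000).
The children's combined portion (₹280,000) is divided into 5 shares of ₹56,000: Noor, Ronan, and Flora each take ₹56,000; Yolanda's ₹56,000 share passes to Yolanda's issue; Joris's ₹56,000 share passes to Joris's issue.
Yolanda's share (₹56,000) is divided into 2 shares of ₹28,000: Liesel and Benedek each take ₹28,000.
Joris's share (₹56,000) is divided into 2 shares of ₹28,000: Lena takes ₹28,000; Oren's ₹28,000 share passes to Oren's issue.
Oren's share (₹28,000) is divided into 2 shares of ₹14,000: Dayo and Qadir each take ₹14,000.

Lena receives 1/12 of the estate.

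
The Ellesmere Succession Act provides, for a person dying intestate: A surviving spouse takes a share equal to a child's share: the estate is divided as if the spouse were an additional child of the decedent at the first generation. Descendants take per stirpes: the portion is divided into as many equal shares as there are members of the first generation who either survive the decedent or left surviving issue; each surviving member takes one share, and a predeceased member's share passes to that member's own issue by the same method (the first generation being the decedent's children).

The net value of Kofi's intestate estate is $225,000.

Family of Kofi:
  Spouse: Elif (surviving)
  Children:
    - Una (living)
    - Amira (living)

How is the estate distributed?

Elif: $75,000; Una: $75,000; Amira: $75,000

The spouse counts as an additional share at the children's level, so there are 3 primary shares of $75,000. Elif takes one such share ($75,000).
The children's combined portion ($150,000) is divided into 2 shares of $75,000: Una and Amira each take $75,000.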